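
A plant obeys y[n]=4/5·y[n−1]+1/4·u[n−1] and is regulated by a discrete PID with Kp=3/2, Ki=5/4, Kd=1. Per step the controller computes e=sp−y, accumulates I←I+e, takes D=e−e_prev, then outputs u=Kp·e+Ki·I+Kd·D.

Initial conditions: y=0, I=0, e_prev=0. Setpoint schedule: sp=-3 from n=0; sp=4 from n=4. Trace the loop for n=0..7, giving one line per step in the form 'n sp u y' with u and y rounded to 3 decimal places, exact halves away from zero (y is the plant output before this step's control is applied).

(exact arithmetic carried between steps; '≈' marks a value shown rounded to 6 d.p. or computed from one; I and e_prev carry over from the previous line; the table rounds u and y to 3 d.p., halves away from zero)
n=0: y=0, sp=-3, e=sp−y=-3; I=-3, D=e−e_prev=-3; u=3/2·(-3)+5/4·(-3)+1·(-3)=-11.25; next y=4/5·0+1/4·(-11.25)=-2.8125
n=1: y=-2.8125, sp=-3, e=sp−y=-0.1875; I=-3.1875, D=e−e_prev=2.8125; u=3/2·(-0.1875)+5/4·(-3.1875)+1·2.8125=-1.453125; next y=4/5·(-2.8125)+1/4·(-1.453125)≈-2.613281
n=2: y≈-2.613281, sp=-3, e=sp−y≈-0.386719; I≈-3.574219, D=e−e_prev≈-0.199219; u=3/2·(-0.386719)+5/4·(-3.574219)+1·(-0.199219)≈-5.247070; next y=4/5·(-2.613281)+1/4·(-5.247070)≈-3.402393
n=3: y≈-3.402393, sp=-3, e=sp−y≈0.402393; I≈-3.171826, D=e−e_prev≈0.789111; u=3/2·0.402393+5/4·(-3.171826)+1·0.789111≈-2.572083; next y=4/5·(-3.402393)+1/4·(-2.572083)≈-3.364935
n=4: y≈-3.364935, sp=4, e=sp−y≈7.364935; I≈4.193109, D=e−e_prev≈6.962542; u=3/2·7.364935+5/4·4.193109+1·6.962542≈23.251330; next y=4/5·(-3.364935)+1/4·23.251330≈3.120885
n=5: y≈3.120885, sp=4, e=sp−y≈0.879115; I≈5.072224, D=e−e_prev≈-6.485819; u=3/2·0.879115+5/4·5.072224+1·(-6.485819)≈1.173133; next y=4/5·3.120885+1/4·1.173133≈2.789991
n=6: y≈2.789991, sp=4, e=sp−y≈1.210009; I≈6.282233, D=e−e_prev≈0.330894; u=3/2·1.210009+5/4·6.282233+1·0.330894≈9.998698; next y=4/5·2.789991+1/4·9.998698≈4.731667
n=7: y≈4.731667, sp=4, e=sp−y≈-0.731667; I≈5.550565, D=e−e_prev≈-1.941676; u=3/2·(-0.731667)+5/4·5.550565+1·(-1.941676)≈3.899029; next y=4/5·4.731667+1/4·3.899029≈4.760091

0 -3 -11.250 0.000
1 -3 -1.453 -2.813
2 -3 -5.247 -2.613
3 -3 -2.572 -3.402
4 4 23.251 -3.365
5 4 1.173 3.121
6 4 9.999 2.790
7 4 3.899 4.732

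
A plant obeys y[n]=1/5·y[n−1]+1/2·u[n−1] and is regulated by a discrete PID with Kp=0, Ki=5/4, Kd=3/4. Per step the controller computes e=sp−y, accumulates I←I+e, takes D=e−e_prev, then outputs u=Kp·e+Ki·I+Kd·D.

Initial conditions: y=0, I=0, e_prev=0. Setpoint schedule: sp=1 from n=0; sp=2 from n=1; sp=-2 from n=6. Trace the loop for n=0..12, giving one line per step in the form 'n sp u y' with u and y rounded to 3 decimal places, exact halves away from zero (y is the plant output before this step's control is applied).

(exact arithmetic carried between steps; '≈' marks a value shown rounded to 6 d.p. or computed from one; I and e_prev carry over from the previous line; the table rounds u and y to 3 d.p., halves away from zero)
n=0: y=0, sp=1, e=sp−y=1; I=1, D=e−e_prev=1; u=0·1+5/4·1+3/4·1=2; next y=1/5·0+1/2·2=1
n=1: y=1, sp=2, e=sp−y=1; I=2, D=e−e_prev=0; u=0·1+5/4·2+3/4·0=2.5; next y=1/5·1+1/2·2.5=1.45
n=2: y=1.45, sp=2, e=sp−y=0.55; I=2.55, D=e−e_prev=-0.45; u=0·0.55+5/4·2.55+3/4·(-0.45)=2.85; next y=1/5·1.45+1/2·2.85=1.715
n=3: y=1.715, sp=2, e=sp−y=0.285; I=2.835, D=e−e_prev=-0.265; u=0·0.285+5/4·2.835+3/4·(-0.265)=3.345; next y=1/5·1.715+1/2·3.345=2.0155
n=4: y=2.0155, sp=2, e=sp−y=-0.0155; I=2.8195, D=e−e_prev=-0.3005; u=0·(-0.0155)+5/4·2.8195+3/4·(-0.3005)=3.299; next y=1/5·2.0155+1/2·3.299=2.0526
n=5: y=2.0526, sp=2, e=sp−y=-0.0526; I=2.7669, D=e−e_prev=-0.0371; u=0·(-0.0526)+5/4·2.7669+3/4·(-0.0371)=3.4308; next y=1/5·2.0526+1/2·3.4308=2.12592
n=6: y=2.12592, sp=-2, e=sp−y=-4.12592; I=-1.35902, D=e−e_prev=-4.07332; u=0·(-4.12592)+5/4·(-1.35902)+3/4·(-4.07332)=-4.753765; next y=1/5·2.12592+1/2·(-4.753765)≈-1.951699
n=7: y≈-1.951699, sp=-2, e=sp−y≈-0.048302; I≈-1.407322, D=e−e_prev≈4.077619; u=0·(-0.048302)+5/4·(-1.407322)+3/4·4.077619≈1.299062; next y=1/5·(-1.951699)+1/2·1.299062≈0.259191
n=8: y≈0.259191, sp=-2, e=sp−y≈-2.259191; I≈-3.666513, D=e−e_prev≈-2.210890; u=0·(-2.259191)+5/4·(-3.666513)+3/4·(-2.210890)≈-6.241308; next y=1/5·0.259191+1/2·(-6.241308)≈-3.068816
n=9: y≈-3.068816, sp=-2, e=sp−y≈1.068816; I≈-2.597697, D=e−e_prev≈3.328007; u=0·1.068816+5/4·(-2.597697)+3/4·3.328007≈-0.751116; next y=1/5·(-3.068816)+1/2·(-0.751116)≈-0.989321
n=10: y≈-0.989321, sp=-2, e=sp−y≈-1.010679; I≈-3.608376, D=e−e_prev≈-2.079495; u=0·(-1.010679)+5/4·(-3.608376)+3/4·(-2.079495)≈-6.070091; next y=1/5·(-0.989321)+1/2·(-6.070091)≈-3.232910
n=11: y≈-3.232910, sp=-2, e=sp−y≈1.232910; I≈-2.375466, D=e−e_prev≈2.243589; u=0·1.232910+5/4·(-2.375466)+3/4·2.243589≈-1.286641; next y=1/5·(-3.232910)+1/2·(-1.286641)≈-1.289903
n=12: y≈-1.289903, sp=-2, e=sp−y≈-0.710097; I≈-3.085564, D=e−e_prev≈-1.943007; u=0·(-0.710097)+5/4·(-3.085564)+3/4·(-1.943007)≈-5.314210; next y=1/5·(-1.289903)+1/2·(-5.314210)≈-2.915085

0 1 2.000 0.000
1 2 2.500 1.000
2 2 2.850 1.450
3 2 3.345 1.715
4 2 3.299 2.016
5 2 3.431 2.053
6 -2 -4.754 2.126
7 -2 1.299 -1.952
8 -2 -6.241 0.259
9 -2 -0.751 -3.069
10 -2 -6.070 -0.989
11 -2 -1.287 -3.233
12 -2 -5.314 -1.290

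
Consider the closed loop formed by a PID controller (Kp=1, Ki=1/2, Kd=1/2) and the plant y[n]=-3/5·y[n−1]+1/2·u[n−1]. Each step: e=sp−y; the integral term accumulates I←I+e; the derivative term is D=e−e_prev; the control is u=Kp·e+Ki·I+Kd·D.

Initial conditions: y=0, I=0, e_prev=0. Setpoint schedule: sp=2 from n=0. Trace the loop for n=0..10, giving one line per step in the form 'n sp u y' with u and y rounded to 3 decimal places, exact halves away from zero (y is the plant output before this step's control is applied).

0 2 4.000 0.000
1 2 0.000 2.000
2 2 7.400 -1.200
3 2 -3.840 4.420
4 2 15.744 -4.572
5 2 -15.840 10.615
6 2 37.255 -14.289
7 2 -50.033 27.201
8 2 95.188 -41.337
9 2 -144.880 72.396
10 2 253.336 -115.878

(exact arithmetic carried between steps; '≈' marks a value shown rounded to 6 d.p. or computed from one; I and e_prev carry over from the previous line; the table rounds u and y to 3 d.p., halves away from zero)
n=0: y=0, sp=2, e=sp−y=2; I=2, D=e−e_prev=2; u=1·2+1/2·2+1/2·2=4; next y=-3/5·0+1/2·4=2
n=1: y=2, sp=2, e=sp−y=0; I=2, D=e−e_prev=-2; u=1·0+1/2·2+1/2·(-2)=0; next y=-3/5·2+1/2·0=-1.2
n=2: y=-1.2, sp=2, e=sp−y=3.2; I=5.2, D=e−e_prev=3.2; u=1·3.2+1/2·5.2+1/2·3.2=7.4; next y=-3/5·(-1.2)+1/2·7.4=4.42
n=3: y=4.42, sp=2, e=sp−y=-2.42; I=2.78, D=e−e_prev=-5.62; u=1·(-2.42)+1/2·2.78+1/2·(-5.62)=-3.84; next y=-3/5·4.42+1/2·(-3.84)=-4.572
n=4: y=-4.572, sp=2, e=sp−y=6.572; I=9.352, D=e−e_prev=8.992; u=1·6.572+1/2·9.352+1/2·8.992=15.744; next y=-3/5·(-4.572)+1/2·15.744=10.6152
n=5: y=10.6152, sp=2, e=sp−y=-8.6152; I=0.7368, D=e−e_prev=-15.1872; u=1·(-8.6152)+1/2·0.7368+1/2·(-15.1872)=-15.8404; next y=-3/5·10.6152+1/2·(-15.8404)=-14.28932
n=6: y=-14.28932, sp=2, e=sp−y=16.28932; I=17.02612, D=e−e_prev=24.90452; u=1·16.28932+1/2·17.02612+1/2·24.90452=37.25464; next y=-3/5·(-14.28932)+1/2·37.25464=27.200912
n=7: y=27.200912, sp=2, e=sp−y=-25.200912; I=-8.174792, D=e−e_prev=-41.490232; u=1·(-25.200912)+1/2·(-8.174792)+1/2·(-41.490232)=-50.033424; next y=-3/5·27.200912+1/2·(-50.033424)≈-41.337259
n=8: y≈-41.337259, sp=2, e=sp−y≈43.337259; I≈35.162467, D=e−e_prev≈68.538171; u=1·43.337259+1/2·35.162467+1/2·68.538171≈95.187578; next y=-3/5·(-41.337259)+1/2·95.187578≈72.396145
n=9: y≈72.396145, sp=2, e=sp−y≈-70.396145; I≈-35.233678, D=e−e_prev≈-113.733404; u=1·(-70.396145)+1/2·(-35.233678)+1/2·(-113.733404)≈-144.879685; next y=-3/5·72.396145+1/2·(-144.879685)≈-115.877530
n=10: y≈-115.877530, sp=2, e=sp−y≈117.877530; I≈82.643852, D=e−e_prev≈188.273674; u=1·117.877530+1/2·82.643852+1/2·188.273674≈253.336293; next y=-3/5·(-115.877530)+1/2·253.336293≈196.194664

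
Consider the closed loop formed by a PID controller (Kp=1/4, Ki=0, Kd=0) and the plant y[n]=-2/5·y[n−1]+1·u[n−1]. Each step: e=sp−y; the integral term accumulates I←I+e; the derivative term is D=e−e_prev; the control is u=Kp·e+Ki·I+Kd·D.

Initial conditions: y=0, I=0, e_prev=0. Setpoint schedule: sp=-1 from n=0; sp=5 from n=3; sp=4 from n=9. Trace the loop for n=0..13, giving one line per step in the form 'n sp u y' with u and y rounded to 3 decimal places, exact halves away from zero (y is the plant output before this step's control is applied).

(exact arithmetic carried between steps; '≈' marks a value shown rounded to 6 d.p. or computed from one; I and e_prev carry over from the previous line; the table rounds u and y to 3 d.p., halves away from zero)
n=0: y=0, sp=-1, e=sp−y=-1; I=-1, D=e−e_prev=-1; u=1/4·(-1)+0·(-1)+0·(-1)=-0.25; next y=-2/5·0+1·(-0.25)=-0.25
n=1: y=-0.25, sp=-1, e=sp−y=-0.75; I=-1.75, D=e−e_prev=0.25; u=1/4·(-0.75)+0·(-1.75)+0·0.25=-0.1875; next y=-2/5·(-0.25)+1·(-0.1875)=-0.0875
n=2: y=-0.0875, sp=-1, e=sp−y=-0.9125; I=-2.6625, D=e−e_prev=-0.1625; u=1/4·(-0.9125)+0·(-2.6625)+0·(-0.1625)=-0.228125; next y=-2/5·(-0.0875)+1·(-0.228125)=-0.193125
n=3: y=-0.193125, sp=5, e=sp−y=5.193125; I=2.530625, D=e−e_prev=6.105625; u=1/4·5.193125+0·2.530625+0·6.105625≈1.298281; next y=-2/5·(-0.193125)+1·1.298281≈1.375531
n=4: y≈1.375531, sp=5, e=sp−y≈3.624469; I≈6.155094, D=e−e_prev≈-1.568656; u=1/4·3.624469+0·6.155094+0·(-1.568656)≈0.906117; next y=-2/5·1.375531+1·0.906117≈0.355905
n=5: y≈0.355905, sp=5, e=sp−y≈4.644095; I≈10.799189, D=e−e_prev≈1.019627; u=1/4·4.644095+0·10.799189+0·1.019627≈1.161024; next y=-2/5·0.355905+1·1.161024≈1.018662
n=6: y≈1.018662, sp=5, e=sp−y≈3.981338; I≈14.780527, D=e−e_prev≈-0.662757; u=1/4·3.981338+0·14.780527+0·(-0.662757)≈0.995335; next y=-2/5·1.018662+1·0.995335≈0.587870
n=7: y≈0.587870, sp=5, e=sp−y≈4.412130; I≈19.192657, D=e−e_prev≈0.430792; u=1/4·4.412130+0·19.192657+0·0.430792≈1.103033; next y=-2/5·0.587870+1·1.103033≈0.867885
n=8: y≈0.867885, sp=5, e=sp−y≈4.132115; I≈23.324773, D=e−e_prev≈-0.280015; u=1/4·4.132115+0·23.324773+0·(-0.280015)≈1.033029; next y=-2/5·0.867885+1·1.033029≈0.685875
n=9: y≈0.685875, sp=4, e=sp−y≈3.314125; I≈26.638898, D=e−e_prev≈-0.817990; u=1/4·3.314125+0·26.638898+0·(-0.817990)≈0.828531; next y=-2/5·0.685875+1·0.828531≈0.554181
n=10: y≈0.554181, sp=4, e=sp−y≈3.445819; I≈30.084716, D=e−e_prev≈0.131694; u=1/4·3.445819+0·30.084716+0·0.131694≈0.861455; next y=-2/5·0.554181+1·0.861455≈0.639782
n=11: y≈0.639782, sp=4, e=sp−y≈3.360218; I≈33.444934, D=e−e_prev≈-0.085601; u=1/4·3.360218+0·33.444934+0·(-0.085601)≈0.840054; next y=-2/5·0.639782+1·0.840054≈0.584142
n=12: y≈0.584142, sp=4, e=sp−y≈3.415858; I≈36.860793, D=e−e_prev≈0.055641; u=1/4·3.415858+0·36.860793+0·0.055641≈0.853965; next y=-2/5·0.584142+1·0.853965≈0.620308
n=13: y≈0.620308, sp=4, e=sp−y≈3.379692; I≈40.240485, D=e−e_prev≈-0.036166; u=1/4·3.379692+0·40.240485+0·(-0.036166)≈0.844923; next y=-2/5·0.620308+1·0.844923≈0.596800

0 -1 -0.250 0.000
1 -1 -0.188 -0.250
2 -1 -0.228 -0.088
3 5 1.298 -0.193
4 5 0.906 1.376
5 5 1.161 0.356
6 5 0.995 1.019
7 5 1.103 0.588
8 5 1.033 0.868
9 4 0.829 0.686
10 4 0.861 0.554
11 4 0.840 0.640
12 4 0.854 0.584
13 4 0.845 0.620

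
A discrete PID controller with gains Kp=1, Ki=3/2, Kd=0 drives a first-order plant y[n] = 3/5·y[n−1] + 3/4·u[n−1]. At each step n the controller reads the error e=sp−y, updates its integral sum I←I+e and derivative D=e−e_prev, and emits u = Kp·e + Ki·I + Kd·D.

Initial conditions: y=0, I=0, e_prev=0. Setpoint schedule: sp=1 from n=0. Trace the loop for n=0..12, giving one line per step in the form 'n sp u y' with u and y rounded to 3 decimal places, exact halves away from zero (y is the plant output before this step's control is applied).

0 1 2.500 0.000
1 1 -0.688 1.875
2 1 1.164 0.609
3 1 0.177 1.239
4 1 0.726 0.876
5 1 0.427 1.070
6 1 0.592 0.962
7 1 0.501 1.021
8 1 0.551 0.989
9 1 0.524 1.006
10 1 0.539 0.997
11 1 0.530 1.002
12 1 0.535 0.999

(exact arithmetic carried between steps; '≈' marks a value shown rounded to 6 d.p. or computed from one; I and e_prev carry over from the previous line; the table rounds u and y to 3 d.p., halves away from zero)
n=0: y=0, sp=1, e=sp−y=1; I=1, D=e−e_prev=1; u=1·1+3/2·1+0·1=2.5; next y=3/5·0+3/4·2.5=1.875
n=1: y=1.875, sp=1, e=sp−y=-0.875; I=0.125, D=e−e_prev=-1.875; u=1·(-0.875)+3/2·0.125+0·(-1.875)=-0.6875; next y=3/5·1.875+3/4·(-0.6875)=0.609375
n=2: y=0.609375, sp=1, e=sp−y=0.390625; I=0.515625, D=e−e_prev=1.265625; u=1·0.390625+3/2·0.515625+0·1.265625≈1.164063; next y=3/5·0.609375+3/4·1.164063≈1.238672
n=3: y≈1.238672, sp=1, e=sp−y≈-0.238672; I≈0.276953, D=e−e_prev≈-0.629297; u=1·(-0.238672)+3/2·0.276953+0·(-0.629297)≈0.176758; next y=3/5·1.238672+3/4·0.176758≈0.875771
n=4: y≈0.875771, sp=1, e=sp−y≈0.124229; I≈0.401182, D=e−e_prev≈0.362900; u=1·0.124229+3/2·0.401182+0·0.362900≈0.726001; next y=3/5·0.875771+3/4·0.726001≈1.069964
n=5: y≈1.069964, sp=1, e=sp−y≈-0.069964; I≈0.331218, D=e−e_prev≈-0.194192; u=1·(-0.069964)+3/2·0.331218+0·(-0.194192)≈0.426863; next y=3/5·1.069964+3/4·0.426863≈0.962126
n=6: y≈0.962126, sp=1, e=sp−y≈0.037874; I≈0.369092, D=e−e_prev≈0.107838; u=1·0.037874+3/2·0.369092+0·0.107838≈0.591513; next y=3/5·0.962126+3/4·0.591513≈1.020910
n=7: y≈1.020910, sp=1, e=sp−y≈-0.020910; I≈0.348182, D=e−e_prev≈-0.058784; u=1·(-0.020910)+3/2·0.348182+0·(-0.058784)≈0.501364; next y=3/5·1.020910+3/4·0.501364≈0.988569
n=8: y≈0.988569, sp=1, e=sp−y≈0.011431; I≈0.359614, D=e−e_prev≈0.032341; u=1·0.011431+3/2·0.359614+0·0.032341≈0.550852; next y=3/5·0.988569+3/4·0.550852≈1.006280
n=9: y≈1.006280, sp=1, e=sp−y≈-0.006280; I≈0.353334, D=e−e_prev≈-0.017712; u=1·(-0.006280)+3/2·0.353334+0·(-0.017712)≈0.523720; next y=3/5·1.006280+3/4·0.523720≈0.996558
n=10: y≈0.996558, sp=1, e=sp−y≈0.003442; I≈0.356775, D=e−e_prev≈0.009722; u=1·0.003442+3/2·0.356775+0·0.009722≈0.538605; next y=3/5·0.996558+3/4·0.538605≈1.001888
n=11: y≈1.001888, sp=1, e=sp−y≈-0.001888; I≈0.354887, D=e−e_prev≈-0.005330; u=1·(-0.001888)+3/2·0.354887+0·(-0.005330)≈0.530442; next y=3/5·1.001888+3/4·0.530442≈0.998964
n=12: y≈0.998964, sp=1, e=sp−y≈0.001036; I≈0.355922, D=e−e_prev≈0.002924; u=1·0.001036+3/2·0.355922+0·0.002924≈0.534919; next y=3/5·0.998964+3/4·0.534919≈1.000568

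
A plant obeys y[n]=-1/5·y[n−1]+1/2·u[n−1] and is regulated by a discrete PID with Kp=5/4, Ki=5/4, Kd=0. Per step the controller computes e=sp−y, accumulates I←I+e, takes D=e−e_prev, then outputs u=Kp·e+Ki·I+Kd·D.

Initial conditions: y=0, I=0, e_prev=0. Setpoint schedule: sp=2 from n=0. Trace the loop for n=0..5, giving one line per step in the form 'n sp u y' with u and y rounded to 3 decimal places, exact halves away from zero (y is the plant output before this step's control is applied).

0 2 5.000 0.000
1 2 1.250 2.500
2 2 6.563 0.125
3 2 1.078 3.256
4 2 7.929 -0.112
5 2 0.321 3.987

(exact arithmetic carried between steps; '≈' marks a value shown rounded to 6 d.p. or computed from one; I and e_prev carry over from the previous line; the table rounds u and y to 3 d.p., halves away from zero)
n=0: y=0, sp=2, e=sp−y=2; I=2, D=e−e_prev=2; u=5/4·2+5/4·2+0·2=5; next y=-1/5·0+1/2·5=2.5
n=1: y=2.5, sp=2, e=sp−y=-0.5; I=1.5, D=e−e_prev=-2.5; u=5/4·(-0.5)+5/4·1.5+0·(-2.5)=1.25; next y=-1/5·2.5+1/2·1.25=0.125
n=2: y=0.125, sp=2, e=sp−y=1.875; I=3.375, D=e−e_prev=2.375; u=5/4·1.875+5/4·3.375+0·2.375=6.5625; next y=-1/5·0.125+1/2·6.5625=3.25625
n=3: y=3.25625, sp=2, e=sp−y=-1.25625; I=2.11875, D=e−e_prev=-3.13125; u=5/4·(-1.25625)+5/4·2.11875+0·(-3.13125)=1.078125; next y=-1/5·3.25625+1/2·1.078125≈-0.112188
n=4: y≈-0.112188, sp=2, e=sp−y≈2.112188; I≈4.230938, D=e−e_prev≈3.368438; u=5/4·2.112188+5/4·4.230938+0·3.368438≈7.928906; next y=-1/5·(-0.112188)+1/2·7.928906≈3.986891
n=5: y≈3.986891, sp=2, e=sp−y≈-1.986891; I≈2.244047, D=e−e_prev≈-4.099078; u=5/4·(-1.986891)+5/4·2.244047+0·(-4.099078)≈0.321445; next y=-1/5·3.986891+1/2·0.321445≈-0.636655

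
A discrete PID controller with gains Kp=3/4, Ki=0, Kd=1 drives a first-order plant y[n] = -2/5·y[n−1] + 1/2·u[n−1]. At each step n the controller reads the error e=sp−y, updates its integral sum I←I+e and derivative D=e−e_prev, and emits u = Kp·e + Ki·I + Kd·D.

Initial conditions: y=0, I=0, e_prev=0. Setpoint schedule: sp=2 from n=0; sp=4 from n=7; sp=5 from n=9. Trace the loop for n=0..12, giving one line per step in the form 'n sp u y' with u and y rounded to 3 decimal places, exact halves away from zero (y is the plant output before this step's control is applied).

0 2 3.500 0.000
1 2 -1.563 1.750
2 2 5.842 -1.481
3 2 -6.130 3.514
4 2 12.837 -4.470
5 2 -17.332 8.207
6 2 30.617 -11.949
7 4 -42.102 20.088
8 4 73.989 -29.086
9 5 -109.437 48.629
10 5 182.177 -74.170
11 5 -281.744 120.757
12 5 455.563 -189.175

(exact arithmetic carried between steps; '≈' marks a value shown rounded to 6 d.p. or computed from one; I and e_prev carry over from the previous line; the table rounds u and y to 3 d.p., halves away from zero)
n=0: y=0, sp=2, e=sp−y=2; I=2, D=e−e_prev=2; u=3/4·2+0·2+1·2=3.5; next y=-2/5·0+1/2·3.5=1.75
n=1: y=1.75, sp=2, e=sp−y=0.25; I=2.25, D=e−e_prev=-1.75; u=3/4·0.25+0·2.25+1·(-1.75)=-1.5625; next y=-2/5·1.75+1/2·(-1.5625)=-1.48125
n=2: y=-1.48125, sp=2, e=sp−y=3.48125; I=5.73125, D=e−e_prev=3.23125; u=3/4·3.48125+0·5.73125+1·3.23125≈5.842188; next y=-2/5·(-1.48125)+1/2·5.842188≈3.513594
n=3: y≈3.513594, sp=2, e=sp−y≈-1.513594; I≈4.217656, D=e−e_prev≈-4.994844; u=3/4·(-1.513594)+0·4.217656+1·(-4.994844)≈-6.130039; next y=-2/5·3.513594+1/2·(-6.130039)≈-4.470457
n=4: y≈-4.470457, sp=2, e=sp−y≈6.470457; I≈10.688113, D=e−e_prev≈7.984051; u=3/4·6.470457+0·10.688113+1·7.984051≈12.836894; next y=-2/5·(-4.470457)+1/2·12.836894≈8.206630
n=5: y≈8.206630, sp=2, e=sp−y≈-6.206630; I≈4.481484, D=e−e_prev≈-12.677087; u=3/4·(-6.206630)+0·4.481484+1·(-12.677087)≈-17.332059; next y=-2/5·8.206630+1/2·(-17.332059)≈-11.948681
n=6: y≈-11.948681, sp=2, e=sp−y≈13.948681; I≈18.430165, D=e−e_prev≈20.155311; u=3/4·13.948681+0·18.430165+1·20.155311≈30.616822; next y=-2/5·(-11.948681)+1/2·30.616822≈20.087883
n=7: y≈20.087883, sp=4, e=sp−y≈-16.087883; I≈2.342282, D=e−e_prev≈-30.036565; u=3/4·(-16.087883)+0·2.342282+1·(-30.036565)≈-42.102477; next y=-2/5·20.087883+1/2·(-42.102477)≈-29.086392
n=8: y≈-29.086392, sp=4, e=sp−y≈33.086392; I≈35.428673, D=e−e_prev≈49.174275; u=3/4·33.086392+0·35.428673+1·49.174275≈73.989069; next y=-2/5·(-29.086392)+1/2·73.989069≈48.629091
n=9: y≈48.629091, sp=5, e=sp−y≈-43.629091; I≈-8.200418, D=e−e_prev≈-76.715483; u=3/4·(-43.629091)+0·(-8.200418)+1·(-76.715483)≈-109.437302; next y=-2/5·48.629091+1/2·(-109.437302)≈-74.170288
n=10: y≈-74.170288, sp=5, e=sp−y≈79.170288; I≈70.969870, D=e−e_prev≈122.799379; u=3/4·79.170288+0·70.969870+1·122.799379≈182.177095; next y=-2/5·(-74.170288)+1/2·182.177095≈120.756662
n=11: y≈120.756662, sp=5, e=sp−y≈-115.756662; I≈-44.786793, D=e−e_prev≈-194.926950; u=3/4·(-115.756662)+0·(-44.786793)+1·(-194.926950)≈-281.744446; next y=-2/5·120.756662+1/2·(-281.744446)≈-189.174888
n=12: y≈-189.174888, sp=5, e=sp−y≈194.174888; I≈149.388095, D=e−e_prev≈309.931550; u=3/4·194.174888+0·149.388095+1·309.931550≈455.562717; next y=-2/5·(-189.174888)+1/2·455.562717≈303.451314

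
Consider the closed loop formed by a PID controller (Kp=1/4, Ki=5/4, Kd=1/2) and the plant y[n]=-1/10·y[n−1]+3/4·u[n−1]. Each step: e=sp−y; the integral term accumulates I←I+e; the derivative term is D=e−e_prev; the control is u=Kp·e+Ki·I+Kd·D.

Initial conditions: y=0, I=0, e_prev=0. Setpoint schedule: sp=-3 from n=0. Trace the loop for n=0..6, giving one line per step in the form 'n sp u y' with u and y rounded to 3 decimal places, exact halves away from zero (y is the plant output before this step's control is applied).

0 -3 -6.000 0.000
1 -3 0.750 -4.500
2 -3 -10.650 1.013
3 -3 5.293 -8.089
4 -3 -18.632 4.779
5 -3 16.539 -14.451
6 -3 -35.364 13.850

(exact arithmetic carried between steps; '≈' marks a value shown rounded to 6 d.p. or computed from one; I and e_prev carry over from the previous line; the table rounds u and y to 3 d.p., halves away from zero)
n=0: y=0, sp=-3, e=sp−y=-3; I=-3, D=e−e_prev=-3; u=1/4·(-3)+5/4·(-3)+1/2·(-3)=-6; next y=-1/10·0+3/4·(-6)=-4.5
n=1: y=-4.5, sp=-3, e=sp−y=1.5; I=-1.5, D=e−e_prev=4.5; u=1/4·1.5+5/4·(-1.5)+1/2·4.5=0.75; next y=-1/10·(-4.5)+3/4·0.75=1.0125
n=2: y=1.0125, sp=-3, e=sp−y=-4.0125; I=-5.5125, D=e−e_prev=-5.5125; u=1/4·(-4.0125)+5/4·(-5.5125)+1/2·(-5.5125)=-10.65; next y=-1/10·1.0125+3/4·(-10.65)=-8.08875
n=3: y=-8.08875, sp=-3, e=sp−y=5.08875; I=-0.42375, D=e−e_prev=9.10125; u=1/4·5.08875+5/4·(-0.42375)+1/2·9.10125=5.293125; next y=-1/10·(-8.08875)+3/4·5.293125≈4.778719
n=4: y≈4.778719, sp=-3, e=sp−y≈-7.778719; I≈-8.202469, D=e−e_prev≈-12.867469; u=1/4·(-7.778719)+5/4·(-8.202469)+1/2·(-12.867469)≈-18.6315; next y=-1/10·4.778719+3/4·(-18.6315)≈-14.451497
n=5: y≈-14.451497, sp=-3, e=sp−y≈11.451497; I≈3.249028, D=e−e_prev≈19.230216; u=1/4·11.451497+5/4·3.249028+1/2·19.230216≈16.539267; next y=-1/10·(-14.451497)+3/4·16.539267≈13.849600
n=6: y≈13.849600, sp=-3, e=sp−y≈-16.849600; I≈-13.600572, D=e−e_prev≈-28.301097; u=1/4·(-16.849600)+5/4·(-13.600572)+1/2·(-28.301097)≈-35.363663; next y=-1/10·13.849600+3/4·(-35.363663)≈-27.907708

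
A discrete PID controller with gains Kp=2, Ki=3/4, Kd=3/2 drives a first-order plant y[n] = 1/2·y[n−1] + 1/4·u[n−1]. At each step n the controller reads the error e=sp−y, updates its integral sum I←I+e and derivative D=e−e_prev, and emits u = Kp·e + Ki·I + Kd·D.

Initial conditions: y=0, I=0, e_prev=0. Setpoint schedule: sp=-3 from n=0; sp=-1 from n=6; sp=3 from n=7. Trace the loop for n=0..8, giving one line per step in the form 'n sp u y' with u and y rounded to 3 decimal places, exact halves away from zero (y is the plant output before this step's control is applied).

(exact arithmetic carried between steps; '≈' marks a value shown rounded to 6 d.p. or computed from one; I and e_prev carry over from the previous line; the table rounds u and y to 3 d.p., halves away from zero)
n=0: y=0, sp=-3, e=sp−y=-3; I=-3, D=e−e_prev=-3; u=2·(-3)+3/4·(-3)+3/2·(-3)=-12.75; next y=1/2·0+1/4·(-12.75)=-3.1875
n=1: y=-3.1875, sp=-3, e=sp−y=0.1875; I=-2.8125, D=e−e_prev=3.1875; u=2·0.1875+3/4·(-2.8125)+3/2·3.1875=3.046875; next y=1/2·(-3.1875)+1/4·3.046875≈-0.832031
n=2: y≈-0.832031, sp=-3, e=sp−y≈-2.167969; I≈-4.980469, D=e−e_prev≈-2.355469; u=2·(-2.167969)+3/4·(-4.980469)+3/2·(-2.355469)≈-11.604492; next y=1/2·(-0.832031)+1/4·(-11.604492)≈-3.317139
n=3: y≈-3.317139, sp=-3, e=sp−y≈0.317139; I≈-4.663330, D=e−e_prev≈2.485107; u=2·0.317139+3/4·(-4.663330)+3/2·2.485107≈0.864441; next y=1/2·(-3.317139)+1/4·0.864441≈-1.442459
n=4: y≈-1.442459, sp=-3, e=sp−y≈-1.557541; I≈-6.220871, D=e−e_prev≈-1.874680; u=2·(-1.557541)+3/4·(-6.220871)+3/2·(-1.874680)≈-10.592754; next y=1/2·(-1.442459)+1/4·(-10.592754)≈-3.369418
n=5: y≈-3.369418, sp=-3, e=sp−y≈0.369418; I≈-5.851453, D=e−e_prev≈1.926959; u=2·0.369418+3/4·(-5.851453)+3/2·1.926959≈-0.759315; next y=1/2·(-3.369418)+1/4·(-0.759315)≈-1.874538
n=6: y≈-1.874538, sp=-1, e=sp−y≈0.874538; I≈-4.976915, D=e−e_prev≈0.505120; u=2·0.874538+3/4·(-4.976915)+3/2·0.505120≈-1.225931; next y=1/2·(-1.874538)+1/4·(-1.225931)≈-1.243752
n=7: y≈-1.243752, sp=3, e=sp−y≈4.243752; I≈-0.733163, D=e−e_prev≈3.369214; u=2·4.243752+3/4·(-0.733163)+3/2·3.369214≈12.991452; next y=1/2·(-1.243752)+1/4·12.991452≈2.625987
n=8: y≈2.625987, sp=3, e=sp−y≈0.374013; I≈-0.359150, D=e−e_prev≈-3.869739; u=2·0.374013+3/4·(-0.359150)+3/2·(-3.869739)≈-5.325945; next y=1/2·2.625987+1/4·(-5.325945)≈-0.018493

0 -3 -12.750 0.000
1 -3 3.047 -3.188
2 -3 -11.604 -0.832
3 -3 0.864 -3.317
4 -3 -10.593 -1.442
5 -3 -0.759 -3.369
6 -1 -1.226 -1.875
7 3 12.991 -1.244
8 3 -5.326 2.626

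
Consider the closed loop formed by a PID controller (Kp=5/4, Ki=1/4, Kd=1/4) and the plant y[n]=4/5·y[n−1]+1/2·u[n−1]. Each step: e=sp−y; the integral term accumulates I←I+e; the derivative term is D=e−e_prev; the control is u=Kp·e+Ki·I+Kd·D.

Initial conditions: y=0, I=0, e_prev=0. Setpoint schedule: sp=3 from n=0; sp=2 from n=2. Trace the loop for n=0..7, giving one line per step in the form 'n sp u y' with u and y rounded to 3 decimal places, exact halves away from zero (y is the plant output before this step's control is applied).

0 3 5.250 0.000
1 3 0.656 2.625
2 2 0.001 2.428
3 2 0.944 1.943
4 2 0.691 2.026
5 2 0.810 1.966
6 2 0.783 1.978
7 2 0.799 1.974

(exact arithmetic carried between steps; '≈' marks a value shown rounded to 6 d.p. or computed from one; I and e_prev carry over from the previous line; the table rounds u and y to 3 d.p., halves away from zero)
n=0: y=0, sp=3, e=sp−y=3; I=3, D=e−e_prev=3; u=5/4·3+1/4·3+1/4·3=5.25; next y=4/5·0+1/2·5.25=2.625
n=1: y=2.625, sp=3, e=sp−y=0.375; I=3.375, D=e−e_prev=-2.625; u=5/4·0.375+1/4·3.375+1/4·(-2.625)=0.65625; next y=4/5·2.625+1/2·0.65625=2.428125
n=2: y=2.428125, sp=2, e=sp−y=-0.428125; I=2.946875, D=e−e_prev=-0.803125; u=5/4·(-0.428125)+1/4·2.946875+1/4·(-0.803125)≈0.000781; next y=4/5·2.428125+1/2·0.000781≈1.942891
n=3: y≈1.942891, sp=2, e=sp−y≈0.057109; I≈3.003984, D=e−e_prev≈0.485234; u=5/4·0.057109+1/4·3.003984+1/4·0.485234≈0.943691; next y=4/5·1.942891+1/2·0.943691≈2.026158
n=4: y≈2.026158, sp=2, e=sp−y≈-0.026158; I≈2.977826, D=e−e_prev≈-0.083268; u=5/4·(-0.026158)+1/4·2.977826+1/4·(-0.083268)≈0.690942; next y=4/5·2.026158+1/2·0.690942≈1.966398
n=5: y≈1.966398, sp=2, e=sp−y≈0.033602; I≈3.011429, D=e−e_prev≈0.059761; u=5/4·0.033602+1/4·3.011429+1/4·0.059761≈0.809800; next y=4/5·1.966398+1/2·0.809800≈1.978018
n=6: y≈1.978018, sp=2, e=sp−y≈0.021982; I≈3.033410, D=e−e_prev≈-0.011621; u=5/4·0.021982+1/4·3.033410+1/4·(-0.011621)≈0.782925; next y=4/5·1.978018+1/2·0.782925≈1.973877
n=7: y≈1.973877, sp=2, e=sp−y≈0.026123; I≈3.059534, D=e−e_prev≈0.004141; u=5/4·0.026123+1/4·3.059534+1/4·0.004141≈0.798573; next y=4/5·1.973877+1/2·0.798573≈1.978388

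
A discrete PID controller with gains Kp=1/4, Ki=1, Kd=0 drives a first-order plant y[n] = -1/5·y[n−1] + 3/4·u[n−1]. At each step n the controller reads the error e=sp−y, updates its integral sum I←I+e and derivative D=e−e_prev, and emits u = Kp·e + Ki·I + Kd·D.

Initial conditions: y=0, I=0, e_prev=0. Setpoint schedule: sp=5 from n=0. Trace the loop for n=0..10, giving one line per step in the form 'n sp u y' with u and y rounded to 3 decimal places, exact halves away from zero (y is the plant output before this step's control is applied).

0 5 6.250 0.000
1 5 5.391 4.688
2 5 7.681 3.105
3 5 7.033 5.139
4 5 8.009 4.247
5 5 7.624 5.158
6 5 8.055 4.686
7 5 7.847 5.104
8 5 8.043 4.864
9 5 7.935 5.059
10 5 8.025 4.939

(exact arithmetic carried between steps; '≈' marks a value shown rounded to 6 d.p. or computed from one; I and e_prev carry over from the previous line; the table rounds u and y to 3 d.p., halves away from zero)
n=0: y=0, sp=5, e=sp−y=5; I=5, D=e−e_prev=5; u=1/4·5+1·5+0·5=6.25; next y=-1/5·0+3/4·6.25=4.6875
n=1: y=4.6875, sp=5, e=sp−y=0.3125; I=5.3125, D=e−e_prev=-4.6875; u=1/4·0.3125+1·5.3125+0·(-4.6875)=5.390625; next y=-1/5·4.6875+3/4·5.390625≈3.105469
n=2: y≈3.105469, sp=5, e=sp−y≈1.894531; I≈7.207031, D=e−e_prev≈1.582031; u=1/4·1.894531+1·7.207031+0·1.582031≈7.680664; next y=-1/5·3.105469+3/4·7.680664≈5.139404
n=3: y≈5.139404, sp=5, e=sp−y≈-0.139404; I≈7.067627, D=e−e_prev≈-2.033936; u=1/4·(-0.139404)+1·7.067627+0·(-2.033936)≈7.032776; next y=-1/5·5.139404+3/4·7.032776≈4.246701
n=4: y≈4.246701, sp=5, e=sp−y≈0.753299; I≈7.820926, D=e−e_prev≈0.892703; u=1/4·0.753299+1·7.820926+0·0.892703≈8.009251; next y=-1/5·4.246701+3/4·8.009251≈5.157598
n=5: y≈5.157598, sp=5, e=sp−y≈-0.157598; I≈7.663328, D=e−e_prev≈-0.910897; u=1/4·(-0.157598)+1·7.663328+0·(-0.910897)≈7.623929; next y=-1/5·5.157598+3/4·7.623929≈4.686427
n=6: y≈4.686427, sp=5, e=sp−y≈0.313573; I≈7.976901, D=e−e_prev≈0.471171; u=1/4·0.313573+1·7.976901+0·0.471171≈8.055294; next y=-1/5·4.686427+3/4·8.055294≈5.104185
n=7: y≈5.104185, sp=5, e=sp−y≈-0.104185; I≈7.872716, D=e−e_prev≈-0.417758; u=1/4·(-0.104185)+1·7.872716+0·(-0.417758)≈7.846669; next y=-1/5·5.104185+3/4·7.846669≈4.864165
n=8: y≈4.864165, sp=5, e=sp−y≈0.135835; I≈8.008551, D=e−e_prev≈0.240020; u=1/4·0.135835+1·8.008551+0·0.240020≈8.042510; next y=-1/5·4.864165+3/4·8.042510≈5.059049
n=9: y≈5.059049, sp=5, e=sp−y≈-0.059049; I≈7.949502, D=e−e_prev≈-0.194884; u=1/4·(-0.059049)+1·7.949502+0·(-0.194884)≈7.934739; next y=-1/5·5.059049+3/4·7.934739≈4.939245
n=10: y≈4.939245, sp=5, e=sp−y≈0.060755; I≈8.010257, D=e−e_prev≈0.119805; u=1/4·0.060755+1·8.010257+0·0.119805≈8.025446; next y=-1/5·4.939245+3/4·8.025446≈5.031235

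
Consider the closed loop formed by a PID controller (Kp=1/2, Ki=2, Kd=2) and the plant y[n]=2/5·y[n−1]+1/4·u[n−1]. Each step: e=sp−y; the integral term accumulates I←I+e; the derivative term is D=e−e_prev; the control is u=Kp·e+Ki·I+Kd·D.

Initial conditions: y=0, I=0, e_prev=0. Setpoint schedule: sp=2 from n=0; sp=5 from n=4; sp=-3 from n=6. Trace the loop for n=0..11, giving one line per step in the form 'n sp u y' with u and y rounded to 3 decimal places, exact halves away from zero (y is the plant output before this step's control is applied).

0 2 9.000 0.000
1 2 -1.125 2.250
2 2 10.216 0.619
3 2 -0.106 2.801
4 5 23.840 1.094
5 5 -1.629 6.397
6 -3 -10.711 2.152
7 -3 4.354 -1.817
8 -3 -15.754 0.362
9 -3 0.580 -3.794
10 -3 -17.039 -1.373
11 -3 0.011 -4.809

(exact arithmetic carried between steps; '≈' marks a value shown rounded to 6 d.p. or computed from one; I and e_prev carry over from the previous line; the table rounds u and y to 3 d.p., halves away from zero)
n=0: y=0, sp=2, e=sp−y=2; I=2, D=e−e_prev=2; u=1/2·2+2·2+2·2=9; next y=2/5·0+1/4·9=2.25
n=1: y=2.25, sp=2, e=sp−y=-0.25; I=1.75, D=e−e_prev=-2.25; u=1/2·(-0.25)+2·1.75+2·(-2.25)=-1.125; next y=2/5·2.25+1/4·(-1.125)=0.61875
n=2: y=0.61875, sp=2, e=sp−y=1.38125; I=3.13125, D=e−e_prev=1.63125; u=1/2·1.38125+2·3.13125+2·1.63125=10.215625; next y=2/5·0.61875+1/4·10.215625≈2.801406
n=3: y≈2.801406, sp=2, e=sp−y≈-0.801406; I≈2.329844, D=e−e_prev≈-2.182656; u=1/2·(-0.801406)+2·2.329844+2·(-2.182656)≈-0.106328; next y=2/5·2.801406+1/4·(-0.106328)≈1.093980
n=4: y≈1.093980, sp=5, e=sp−y≈3.906020; I≈6.235863, D=e−e_prev≈4.707426; u=1/2·3.906020+2·6.235863+2·4.707426≈23.839588; next y=2/5·1.093980+1/4·23.839588≈6.397489
n=5: y≈6.397489, sp=5, e=sp−y≈-1.397489; I≈4.838374, D=e−e_prev≈-5.303509; u=1/2·(-1.397489)+2·4.838374+2·(-5.303509)≈-1.629014; next y=2/5·6.397489+1/4·(-1.629014)≈2.151742
n=6: y≈2.151742, sp=-3, e=sp−y≈-5.151742; I≈-0.313368, D=e−e_prev≈-3.754253; u=1/2·(-5.151742)+2·(-0.313368)+2·(-3.754253)≈-10.711113; next y=2/5·2.151742+1/4·(-10.711113)≈-1.817081
n=7: y≈-1.817081, sp=-3, e=sp−y≈-1.182919; I≈-1.496287, D=e−e_prev≈3.968824; u=1/2·(-1.182919)+2·(-1.496287)+2·3.968824≈4.353615; next y=2/5·(-1.817081)+1/4·4.353615≈0.361571
n=8: y≈0.361571, sp=-3, e=sp−y≈-3.361571; I≈-4.857858, D=e−e_prev≈-2.178653; u=1/2·(-3.361571)+2·(-4.857858)+2·(-2.178653)≈-15.753806; next y=2/5·0.361571+1/4·(-15.753806)≈-3.793823
n=9: y≈-3.793823, sp=-3, e=sp−y≈0.793823; I≈-4.064035, D=e−e_prev≈4.155394; u=1/2·0.793823+2·(-4.064035)+2·4.155394≈0.579631; next y=2/5·(-3.793823)+1/4·0.579631≈-1.372622
n=10: y≈-1.372622, sp=-3, e=sp−y≈-1.627378; I≈-5.691413, D=e−e_prev≈-2.421202; u=1/2·(-1.627378)+2·(-5.691413)+2·(-2.421202)≈-17.038919; next y=2/5·(-1.372622)+1/4·(-17.038919)≈-4.808778
n=11: y≈-4.808778, sp=-3, e=sp−y≈1.808778; I≈-3.882635, D=e−e_prev≈3.436157; u=1/2·1.808778+2·(-3.882635)+2·3.436157≈0.011433; next y=2/5·(-4.808778)+1/4·0.011433≈-1.920653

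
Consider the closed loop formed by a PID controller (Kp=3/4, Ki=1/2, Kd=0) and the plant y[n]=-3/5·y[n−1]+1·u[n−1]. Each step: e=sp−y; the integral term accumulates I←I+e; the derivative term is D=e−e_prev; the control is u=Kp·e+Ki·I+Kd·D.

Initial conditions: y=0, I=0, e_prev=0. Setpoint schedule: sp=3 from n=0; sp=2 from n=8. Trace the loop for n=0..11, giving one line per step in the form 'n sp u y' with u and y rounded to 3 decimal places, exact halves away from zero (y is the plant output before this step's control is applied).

0 3 3.750 0.000
1 3 0.563 3.750
2 3 6.984 -1.688
3 3 -2.777 7.997
4 3 14.190 -7.575
5 3 -13.411 18.735
6 3 32.955 -24.652
7 3 -43.716 47.746
8 2 82.798 -72.364
9 2 -128.245 126.216
10 2 222.386 -203.975
11 2 -360.559 344.771

(exact arithmetic carried between steps; '≈' marks a value shown rounded to 6 d.p. or computed from one; I and e_prev carry over from the previous line; the table rounds u and y to 3 d.p., halves away from zero)
n=0: y=0, sp=3, e=sp−y=3; I=3, D=e−e_prev=3; u=3/4·3+1/2·3+0·3=3.75; next y=-3/5·0+1·3.75=3.75
n=1: y=3.75, sp=3, e=sp−y=-0.75; I=2.25, D=e−e_prev=-3.75; u=3/4·(-0.75)+1/2·2.25+0·(-3.75)=0.5625; next y=-3/5·3.75+1·0.5625=-1.6875
n=2: y=-1.6875, sp=3, e=sp−y=4.6875; I=6.9375, D=e−e_prev=5.4375; u=3/4·4.6875+1/2·6.9375+0·5.4375=6.984375; next y=-3/5·(-1.6875)+1·6.984375=7.996875
n=3: y=7.996875, sp=3, e=sp−y=-4.996875; I=1.940625, D=e−e_prev=-9.684375; u=3/4·(-4.996875)+1/2·1.940625+0·(-9.684375)≈-2.777344; next y=-3/5·7.996875+1·(-2.777344)≈-7.575469
n=4: y≈-7.575469, sp=3, e=sp−y≈10.575469; I≈12.516094, D=e−e_prev≈15.572344; u=3/4·10.575469+1/2·12.516094+0·15.572344≈14.189648; next y=-3/5·(-7.575469)+1·14.189648≈18.734930
n=5: y≈18.734930, sp=3, e=sp−y≈-15.734930; I≈-3.218836, D=e−e_prev≈-26.310398; u=3/4·(-15.734930)+1/2·(-3.218836)+0·(-26.310398)≈-13.410615; next y=-3/5·18.734930+1·(-13.410615)≈-24.651573
n=6: y≈-24.651573, sp=3, e=sp−y≈27.651573; I≈24.432737, D=e−e_prev≈43.386503; u=3/4·27.651573+1/2·24.432737+0·43.386503≈32.955048; next y=-3/5·(-24.651573)+1·32.955048≈47.745992
n=7: y≈47.745992, sp=3, e=sp−y≈-44.745992; I≈-20.313255, D=e−e_prev≈-72.397565; u=3/4·(-44.745992)+1/2·(-20.313255)+0·(-72.397565)≈-43.716122; next y=-3/5·47.745992+1·(-43.716122)≈-72.363717
n=8: y≈-72.363717, sp=2, e=sp−y≈74.363717; I≈54.050462, D=e−e_prev≈119.109709; u=3/4·74.363717+1/2·54.050462+0·119.109709≈82.798019; next y=-3/5·(-72.363717)+1·82.798019≈126.216249
n=9: y≈126.216249, sp=2, e=sp−y≈-124.216249; I≈-70.165787, D=e−e_prev≈-198.579966; u=3/4·(-124.216249)+1/2·(-70.165787)+0·(-198.579966)≈-128.245080; next y=-3/5·126.216249+1·(-128.245080)≈-203.974829
n=10: y≈-203.974829, sp=2, e=sp−y≈205.974829; I≈135.809042, D=e−e_prev≈330.191078; u=3/4·205.974829+1/2·135.809042+0·330.191078≈222.385643; next y=-3/5·(-203.974829)+1·222.385643≈344.770541
n=11: y≈344.770541, sp=2, e=sp−y≈-342.770541; I≈-206.961498, D=e−e_prev≈-548.745370; u=3/4·(-342.770541)+1/2·(-206.961498)+0·(-548.745370)≈-360.558655; next y=-3/5·344.770541+1·(-360.558655)≈-567.420979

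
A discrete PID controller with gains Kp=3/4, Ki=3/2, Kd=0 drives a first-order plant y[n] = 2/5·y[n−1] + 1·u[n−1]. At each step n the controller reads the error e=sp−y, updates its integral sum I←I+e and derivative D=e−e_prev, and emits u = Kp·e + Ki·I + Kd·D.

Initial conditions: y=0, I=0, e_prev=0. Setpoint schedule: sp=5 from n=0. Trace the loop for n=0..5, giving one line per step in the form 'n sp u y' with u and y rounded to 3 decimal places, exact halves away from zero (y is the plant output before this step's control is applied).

(exact arithmetic carried between steps; '≈' marks a value shown rounded to 6 d.p. or computed from one; I and e_prev carry over from the previous line; the table rounds u and y to 3 d.p., halves away from zero)
n=0: y=0, sp=5, e=sp−y=5; I=5, D=e−e_prev=5; u=3/4·5+3/2·5+0·5=11.25; next y=2/5·0+1·11.25=11.25
n=1: y=11.25, sp=5, e=sp−y=-6.25; I=-1.25, D=e−e_prev=-11.25; u=3/4·(-6.25)+3/2·(-1.25)+0·(-11.25)=-6.5625; next y=2/5·11.25+1·(-6.5625)=-2.0625
n=2: y=-2.0625, sp=5, e=sp−y=7.0625; I=5.8125, D=e−e_prev=13.3125; u=3/4·7.0625+3/2·5.8125+0·13.3125=14.015625; next y=2/5·(-2.0625)+1·14.015625=13.190625
n=3: y=13.190625, sp=5, e=sp−y=-8.190625; I=-2.378125, D=e−e_prev=-15.253125; u=3/4·(-8.190625)+3/2·(-2.378125)+0·(-15.253125)≈-9.710156; next y=2/5·13.190625+1·(-9.710156)≈-4.433906
n=4: y≈-4.433906, sp=5, e=sp−y≈9.433906; I≈7.055781, D=e−e_prev≈17.624531; u=3/4·9.433906+3/2·7.055781+0·17.624531≈17.659102; next y=2/5·(-4.433906)+1·17.659102≈15.885539
n=5: y≈15.885539, sp=5, e=sp−y≈-10.885539; I≈-3.829758, D=e−e_prev≈-20.319445; u=3/4·(-10.885539)+3/2·(-3.829758)+0·(-20.319445)≈-13.908791; next y=2/5·15.885539+1·(-13.908791)≈-7.554575

0 5 11.250 0.000
1 5 -6.563 11.250
2 5 14.016 -2.063
3 5 -9.710 13.191
4 5 17.659 -4.434
5 5 -13.909 15.886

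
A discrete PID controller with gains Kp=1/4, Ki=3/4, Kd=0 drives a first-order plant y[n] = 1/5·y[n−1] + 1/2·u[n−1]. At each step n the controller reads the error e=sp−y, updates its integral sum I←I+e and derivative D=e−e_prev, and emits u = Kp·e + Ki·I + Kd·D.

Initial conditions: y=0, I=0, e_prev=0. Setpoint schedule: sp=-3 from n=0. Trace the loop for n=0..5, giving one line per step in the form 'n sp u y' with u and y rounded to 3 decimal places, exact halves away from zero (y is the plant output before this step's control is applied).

(exact arithmetic carried between steps; '≈' marks a value shown rounded to 6 d.p. or computed from one; I and e_prev carry over from the previous line; the table rounds u and y to 3 d.p., halves away from zero)
n=0: y=0, sp=-3, e=sp−y=-3; I=-3, D=e−e_prev=-3; u=1/4·(-3)+3/4·(-3)+0·(-3)=-3; next y=1/5·0+1/2·(-3)=-1.5
n=1: y=-1.5, sp=-3, e=sp−y=-1.5; I=-4.5, D=e−e_prev=1.5; u=1/4·(-1.5)+3/4·(-4.5)+0·1.5=-3.75; next y=1/5·(-1.5)+1/2·(-3.75)=-2.175
n=2: y=-2.175, sp=-3, e=sp−y=-0.825; I=-5.325, D=e−e_prev=0.675; u=1/4·(-0.825)+3/4·(-5.325)+0·0.675=-4.2; next y=1/5·(-2.175)+1/2·(-4.2)=-2.535
n=3: y=-2.535, sp=-3, e=sp−y=-0.465; I=-5.79, D=e−e_prev=0.36; u=1/4·(-0.465)+3/4·(-5.79)+0·0.36=-4.45875; next y=1/5·(-2.535)+1/2·(-4.45875)=-2.736375
n=4: y=-2.736375, sp=-3, e=sp−y=-0.263625; I=-6.053625, D=e−e_prev=0.201375; u=1/4·(-0.263625)+3/4·(-6.053625)+0·0.201375=-4.606125; next y=1/5·(-2.736375)+1/2·(-4.606125)≈-2.850338
n=5: y≈-2.850338, sp=-3, e=sp−y≈-0.149663; I≈-6.203288, D=e−e_prev≈0.113963; u=1/4·(-0.149663)+3/4·(-6.203288)+0·0.113963≈-4.689881; next y=1/5·(-2.850338)+1/2·(-4.689881)≈-2.915008

0 -3 -3.000 0.000
1 -3 -3.750 -1.500
2 -3 -4.200 -2.175
3 -3 -4.459 -2.535
4 -3 -4.606 -2.736
5 -3 -4.690 -2.850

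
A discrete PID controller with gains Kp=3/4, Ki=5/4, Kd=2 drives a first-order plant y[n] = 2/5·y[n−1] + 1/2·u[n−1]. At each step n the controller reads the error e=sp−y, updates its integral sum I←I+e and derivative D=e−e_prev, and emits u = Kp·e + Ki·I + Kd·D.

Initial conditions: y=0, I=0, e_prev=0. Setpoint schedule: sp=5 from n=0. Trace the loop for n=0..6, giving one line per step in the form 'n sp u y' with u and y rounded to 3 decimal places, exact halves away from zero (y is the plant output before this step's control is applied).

0 5 20.000 0.000
1 5 -23.750 10.000
2 5 61.500 -7.875
3 5 -100.056 27.600
4 5 208.996 -38.988
5 5 -380.759 88.903
6 5 745.029 -154.818

(exact arithmetic carried between steps; '≈' marks a value shown rounded to 6 d.p. or computed from one; I and e_prev carry over from the previous line; the table rounds u and y to 3 d.p., halves away from zero)
n=0: y=0, sp=5, e=sp−y=5; I=5, D=e−e_prev=5; u=3/4·5+5/4·5+2·5=20; next y=2/5·0+1/2·20=10
n=1: y=10, sp=5, e=sp−y=-5; I=0, D=e−e_prev=-10; u=3/4·(-5)+5/4·0+2·(-10)=-23.75; next y=2/5·10+1/2·(-23.75)=-7.875
n=2: y=-7.875, sp=5, e=sp−y=12.875; I=12.875, D=e−e_prev=17.875; u=3/4·12.875+5/4·12.875+2·17.875=61.5; next y=2/5·(-7.875)+1/2·61.5=27.6
n=3: y=27.6, sp=5, e=sp−y=-22.6; I=-9.725, D=e−e_prev=-35.475; u=3/4·(-22.6)+5/4·(-9.725)+2·(-35.475)=-100.05625; next y=2/5·27.6+1/2·(-100.05625)=-38.988125
n=4: y=-38.988125, sp=5, e=sp−y=43.988125; I=34.263125, D=e−e_prev=66.588125; u=3/4·43.988125+5/4·34.263125+2·66.588125=208.99625; next y=2/5·(-38.988125)+1/2·208.99625=88.902875
n=5: y=88.902875, sp=5, e=sp−y=-83.902875; I=-49.63975, D=e−e_prev=-127.891; u=3/4·(-83.902875)+5/4·(-49.63975)+2·(-127.891)≈-380.758844; next y=2/5·88.902875+1/2·(-380.758844)≈-154.818272
n=6: y≈-154.818272, sp=5, e=sp−y≈159.818272; I≈110.178522, D=e−e_prev≈243.721147; u=3/4·159.818272+5/4·110.178522+2·243.721147≈745.02915; next y=2/5·(-154.818272)+1/2·745.02915≈310.587266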